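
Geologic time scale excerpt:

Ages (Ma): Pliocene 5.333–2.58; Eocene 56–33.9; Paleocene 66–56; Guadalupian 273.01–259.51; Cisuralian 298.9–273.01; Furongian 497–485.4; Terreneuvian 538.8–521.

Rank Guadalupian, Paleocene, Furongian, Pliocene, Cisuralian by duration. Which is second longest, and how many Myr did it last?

Start − end for each: Guadalupian 273.01 − 259.51 = 13.5; Paleocene 66 − 56 = 10; Furongian 497 − 485.4 = 11.6; Pliocene 5.333 − 2.58 = 2.753; Cisuralian 298.9 − 273.01 = 25.89.
Ranking these from longest: Cisuralian > Guadalupian > Furongian > Paleocene > Pliocene.
Position 2 in that ranking is Guadalupian, which lasted 13.5 Myr.

Guadalupian, 13.5 million years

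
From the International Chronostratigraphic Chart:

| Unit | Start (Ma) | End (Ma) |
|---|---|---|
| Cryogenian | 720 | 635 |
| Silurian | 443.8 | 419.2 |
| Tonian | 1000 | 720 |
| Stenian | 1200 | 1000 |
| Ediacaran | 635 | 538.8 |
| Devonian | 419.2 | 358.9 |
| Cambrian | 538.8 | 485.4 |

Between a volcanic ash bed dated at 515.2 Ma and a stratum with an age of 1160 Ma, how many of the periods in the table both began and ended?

The older date is 1160 Ma and the younger is 515.2 Ma.
Periods with start < 1160 and end > 515.2 Ma: Tonian (1000–720), Cryogenian (720–635), Ediacaran (635–538.8).
That is 3 complete periods.

3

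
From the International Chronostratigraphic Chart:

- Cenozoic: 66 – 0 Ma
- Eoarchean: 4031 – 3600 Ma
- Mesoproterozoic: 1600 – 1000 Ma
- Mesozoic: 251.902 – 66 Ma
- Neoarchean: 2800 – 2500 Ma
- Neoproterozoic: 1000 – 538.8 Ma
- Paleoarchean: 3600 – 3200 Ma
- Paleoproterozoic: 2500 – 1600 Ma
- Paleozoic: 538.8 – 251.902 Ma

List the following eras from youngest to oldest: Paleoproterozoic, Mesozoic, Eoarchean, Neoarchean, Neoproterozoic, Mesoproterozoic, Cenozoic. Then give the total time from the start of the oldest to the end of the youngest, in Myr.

Cenozoic, Mesozoic, Neoproterozoic, Mesoproterozoic, Paleoproterozoic, Neoarchean, Eoarchean; total span 4031 Myr

Start ages (Ma): Eoarchean 4031, Neoarchean 2800, Paleoproterozoic 2500, Mesoproterozoic 1600, Neoproterozoic 1000, Mesozoic 251.902, Cenozoic 66.
Ordered youngest to oldest: Cenozoic, Mesozoic, Neoproterozoic, Mesoproterozoic, Paleoproterozoic, Neoarchean, Eoarchean.
Span = 4031 − 0 = 4031 Myr.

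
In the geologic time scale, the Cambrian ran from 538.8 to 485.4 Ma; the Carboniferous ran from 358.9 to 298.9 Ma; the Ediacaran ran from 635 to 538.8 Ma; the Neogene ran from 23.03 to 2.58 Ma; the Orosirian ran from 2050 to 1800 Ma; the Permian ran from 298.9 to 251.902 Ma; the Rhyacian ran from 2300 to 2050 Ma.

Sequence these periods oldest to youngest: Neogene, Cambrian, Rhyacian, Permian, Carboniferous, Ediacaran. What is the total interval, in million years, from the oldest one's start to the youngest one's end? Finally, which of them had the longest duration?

Rhyacian, Ediacaran, Cambrian, Carboniferous, Permian, Neogene; total span 2297.42 Myr; longest is Rhyacian

From the excerpt: Neogene 23.03–2.58; Cambrian 538.8–485.4; Rhyacian 2300–2050; Permian 298.9–251.902; Carboniferous 358.9–298.9; Ediacaran 635–538.8 (Ma).
Larger Ma is earlier, so the oldest is Rhyacian and the youngest is Neogene; oldest to youngest: Rhyacian, Ediacaran, Cambrian, Carboniferous, Permian, Neogene.
Oldest start 2300 minus youngest end 2.58 gives 2297.42 Myr overall.
Individual lengths (start − end): Ediacaran 96.2; Carboniferous 60; Cambrian 53.4; Neogene 20.45; Permian 46.998; Rhyacian 250. The largest is Rhyacian at 250 Myr.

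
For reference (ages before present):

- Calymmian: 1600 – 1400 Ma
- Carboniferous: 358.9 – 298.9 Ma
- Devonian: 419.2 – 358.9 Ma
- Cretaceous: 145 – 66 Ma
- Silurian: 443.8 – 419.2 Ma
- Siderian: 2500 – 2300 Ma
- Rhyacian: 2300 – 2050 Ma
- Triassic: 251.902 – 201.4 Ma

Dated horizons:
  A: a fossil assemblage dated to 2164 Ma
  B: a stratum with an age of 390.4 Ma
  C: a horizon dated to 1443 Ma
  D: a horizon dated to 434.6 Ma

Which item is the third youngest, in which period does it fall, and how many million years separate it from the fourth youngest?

Smaller Ma means younger, so youngest first: B 390.4 < D 434.6 < C 1443 < A 2164.
Counting 3 along gives C (1443 Ma); the excerpt puts that inside the Calymmian, 1600–1400 Ma.
Next in line is A (2164 Ma), and 2164 − 1443 = 721 Myr.

C, in the Calymmian; 721 million years to A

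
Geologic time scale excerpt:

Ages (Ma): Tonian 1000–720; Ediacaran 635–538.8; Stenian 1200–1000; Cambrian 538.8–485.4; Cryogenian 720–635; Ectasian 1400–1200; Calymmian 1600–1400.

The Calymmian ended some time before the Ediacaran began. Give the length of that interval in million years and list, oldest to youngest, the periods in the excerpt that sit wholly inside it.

765 million years; Ectasian, Stenian, Tonian, Cryogenian

The Calymmian closes at 1400 Ma and the Ediacaran opens at 635 Ma, so the interval is 1400 − 635 = 765 Myr.
A period fits inside if it starts at or after 1400 Ma and ends at or before 635 Ma; oldest first that gives Ectasian, Stenian, Tonian, Cryogenian.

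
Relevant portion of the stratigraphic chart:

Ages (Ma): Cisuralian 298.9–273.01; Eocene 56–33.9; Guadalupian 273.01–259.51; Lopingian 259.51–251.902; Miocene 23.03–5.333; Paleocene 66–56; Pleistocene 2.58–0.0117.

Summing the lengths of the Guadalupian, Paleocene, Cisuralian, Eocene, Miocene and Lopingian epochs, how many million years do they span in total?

96.795 million years

Each duration: Guadalupian = 13.5; Paleocene = 10; Cisuralian = 25.89; Eocene = 22.1; Miocene = 17.697; Lopingian = 7.608.
Sum: 13.5 + 10 + 25.89 + 22.1 + 17.697 + 7.608 = 96.795 Myr.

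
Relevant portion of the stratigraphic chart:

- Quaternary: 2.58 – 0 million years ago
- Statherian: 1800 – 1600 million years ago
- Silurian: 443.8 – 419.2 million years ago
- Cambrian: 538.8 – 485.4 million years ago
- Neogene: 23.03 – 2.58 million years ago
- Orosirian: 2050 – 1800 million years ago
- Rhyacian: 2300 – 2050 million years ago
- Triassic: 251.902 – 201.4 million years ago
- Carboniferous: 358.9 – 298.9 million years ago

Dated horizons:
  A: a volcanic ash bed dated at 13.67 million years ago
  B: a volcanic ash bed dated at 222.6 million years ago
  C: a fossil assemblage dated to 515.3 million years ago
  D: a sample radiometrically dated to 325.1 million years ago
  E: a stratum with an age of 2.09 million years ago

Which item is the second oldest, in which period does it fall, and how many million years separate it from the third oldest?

D, in the Carboniferous; 102.5 million years to B

Sorted oldest-first by Ma: C (515.3), D (325.1), B (222.6), A (13.67), E (2.09).
The second oldest is D at 325.1 Ma, which lies in 358.9–298.9 Ma: the Carboniferous.
The third oldest is B at 222.6 Ma; separation = |325.1 − 222.6| = 102.5 Myr.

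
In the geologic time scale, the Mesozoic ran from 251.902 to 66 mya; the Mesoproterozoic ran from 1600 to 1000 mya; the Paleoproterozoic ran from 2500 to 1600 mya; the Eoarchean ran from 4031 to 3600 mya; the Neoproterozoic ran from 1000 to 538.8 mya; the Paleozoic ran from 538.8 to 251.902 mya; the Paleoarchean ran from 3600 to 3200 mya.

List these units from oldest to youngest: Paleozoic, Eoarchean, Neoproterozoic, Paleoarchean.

Sorting by start age (descending Ma, since larger Ma = older): Eoarchean began 4031, Paleoarchean began 3600, Neoproterozoic began 1000, Paleozoic began 538.8.

Eoarchean, Paleoarchean, Neoproterozoic, Paleozoic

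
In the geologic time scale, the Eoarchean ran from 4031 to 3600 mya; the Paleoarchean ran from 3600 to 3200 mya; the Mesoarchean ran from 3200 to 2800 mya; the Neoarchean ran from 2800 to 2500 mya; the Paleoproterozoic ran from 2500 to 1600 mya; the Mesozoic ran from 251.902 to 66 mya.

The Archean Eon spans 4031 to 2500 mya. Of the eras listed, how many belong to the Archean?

4

Eras inside 4031–2500 Ma: Eoarchean, Paleoarchean, Mesoarchean, Neoarchean — 4 in total.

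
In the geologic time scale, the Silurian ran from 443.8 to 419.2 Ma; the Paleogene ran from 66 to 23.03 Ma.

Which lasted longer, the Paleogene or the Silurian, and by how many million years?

Paleogene, by 18.37 million years

Paleogene: 66 − 23.03 = 42.97 Myr.
Silurian: 443.8 − 419.2 = 24.6 Myr.
Difference: 42.97 − 24.6 = 18.37 Myr, so the Paleogene was longer.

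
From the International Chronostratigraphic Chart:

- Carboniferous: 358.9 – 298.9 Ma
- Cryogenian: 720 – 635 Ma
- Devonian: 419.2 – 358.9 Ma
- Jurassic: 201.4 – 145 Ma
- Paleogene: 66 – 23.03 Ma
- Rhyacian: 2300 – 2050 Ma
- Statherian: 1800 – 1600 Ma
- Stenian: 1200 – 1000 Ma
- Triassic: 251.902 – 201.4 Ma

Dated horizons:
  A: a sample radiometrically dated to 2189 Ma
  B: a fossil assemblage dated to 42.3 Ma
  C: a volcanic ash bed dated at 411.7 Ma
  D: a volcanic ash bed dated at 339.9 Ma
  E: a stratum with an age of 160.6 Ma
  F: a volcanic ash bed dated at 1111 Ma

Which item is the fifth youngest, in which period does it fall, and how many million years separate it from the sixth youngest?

Sorted youngest-first by Ma: B (42.3), E (160.6), D (339.9), C (411.7), F (1111), A (2189).
The fifth youngest is F at 1111 Ma, which lies in 1200–1000 Ma: the Stenian.
The sixth youngest is A at 2189 Ma; separation = |1111 − 2189| = 1078 Myr.

F, in the Stenian; 1078 million years to A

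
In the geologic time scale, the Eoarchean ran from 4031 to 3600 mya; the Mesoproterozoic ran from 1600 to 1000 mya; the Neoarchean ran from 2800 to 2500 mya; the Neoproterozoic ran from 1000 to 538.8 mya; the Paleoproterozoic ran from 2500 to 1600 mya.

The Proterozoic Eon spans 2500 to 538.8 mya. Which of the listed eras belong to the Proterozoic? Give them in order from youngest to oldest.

Neoproterozoic, Mesoproterozoic, Paleoproterozoic

Eras with both bounds inside 2500–538.8 Ma: Neoproterozoic (1000–538.8), Mesoproterozoic (1600–1000), Paleoproterozoic (2500–1600).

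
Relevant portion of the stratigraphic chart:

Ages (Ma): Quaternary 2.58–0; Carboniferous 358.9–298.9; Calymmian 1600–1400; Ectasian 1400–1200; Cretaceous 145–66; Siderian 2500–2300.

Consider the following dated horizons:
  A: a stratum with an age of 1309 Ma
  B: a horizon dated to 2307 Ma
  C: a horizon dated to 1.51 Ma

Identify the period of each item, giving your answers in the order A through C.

A: 1309 Ma lies in 1400–1200 Ma, so Ectasian.
B: 2307 Ma lies in 2500–2300 Ma, so Siderian.
C: 1.51 Ma lies in 2.58–0 Ma, so Quaternary.

A — Ectasian; B — Siderian; C — Quaternary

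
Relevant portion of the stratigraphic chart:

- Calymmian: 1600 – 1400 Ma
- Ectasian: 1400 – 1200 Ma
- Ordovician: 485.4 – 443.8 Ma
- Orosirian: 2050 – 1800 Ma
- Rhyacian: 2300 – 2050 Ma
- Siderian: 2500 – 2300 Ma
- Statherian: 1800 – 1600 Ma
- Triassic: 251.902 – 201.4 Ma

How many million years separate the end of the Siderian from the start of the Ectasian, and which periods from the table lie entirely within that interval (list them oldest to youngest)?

900 million years; Rhyacian, Orosirian, Statherian, Calymmian

The Siderian closes at 2300 Ma and the Ectasian opens at 1400 Ma, so the interval is 2300 − 1400 = 900 Myr.
A period fits inside if it starts at or after 2300 Ma and ends at or before 1400 Ma; oldest first that gives Rhyacian, Orosirian, Statherian, Calymmian.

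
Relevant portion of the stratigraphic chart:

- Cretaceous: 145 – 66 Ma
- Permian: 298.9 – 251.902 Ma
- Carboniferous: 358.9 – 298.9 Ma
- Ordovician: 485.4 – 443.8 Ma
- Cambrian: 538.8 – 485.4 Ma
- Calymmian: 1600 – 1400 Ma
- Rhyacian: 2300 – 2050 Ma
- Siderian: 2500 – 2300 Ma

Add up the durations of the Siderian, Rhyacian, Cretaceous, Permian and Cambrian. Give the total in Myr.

629.398 million years

Each duration: Siderian = 200; Rhyacian = 250; Cretaceous = 79; Permian = 46.998; Cambrian = 53.4.
Sum: 200 + 250 + 79 + 46.998 + 53.4 = 629.398 Myr.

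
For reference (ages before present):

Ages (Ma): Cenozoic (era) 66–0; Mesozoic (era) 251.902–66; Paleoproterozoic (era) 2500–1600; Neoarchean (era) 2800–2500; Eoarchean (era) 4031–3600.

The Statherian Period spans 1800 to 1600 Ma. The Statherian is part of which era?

The Statherian (1800–1600 Ma) lies entirely within 2500–1600 Ma, the Paleoproterozoic Era.

Paleoproterozoic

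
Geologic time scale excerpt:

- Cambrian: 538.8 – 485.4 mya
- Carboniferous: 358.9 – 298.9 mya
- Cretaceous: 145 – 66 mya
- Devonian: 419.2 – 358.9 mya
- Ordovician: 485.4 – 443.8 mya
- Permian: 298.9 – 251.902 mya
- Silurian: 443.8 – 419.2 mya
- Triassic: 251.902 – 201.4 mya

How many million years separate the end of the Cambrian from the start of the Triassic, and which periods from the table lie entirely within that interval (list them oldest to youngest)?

233.498 million years; Ordovician, Silurian, Devonian, Carboniferous, Permian

End of Cambrian = 485.4 Ma; start of Triassic = 251.902 Ma.
Gap = 485.4 − 251.902 = 233.498 Myr.
Periods wholly inside 485.4–251.902 Ma: Ordovician (485.4–443.8), Silurian (443.8–419.2), Devonian (419.2–358.9), Carboniferous (358.9–298.9), Permian (298.9–251.902).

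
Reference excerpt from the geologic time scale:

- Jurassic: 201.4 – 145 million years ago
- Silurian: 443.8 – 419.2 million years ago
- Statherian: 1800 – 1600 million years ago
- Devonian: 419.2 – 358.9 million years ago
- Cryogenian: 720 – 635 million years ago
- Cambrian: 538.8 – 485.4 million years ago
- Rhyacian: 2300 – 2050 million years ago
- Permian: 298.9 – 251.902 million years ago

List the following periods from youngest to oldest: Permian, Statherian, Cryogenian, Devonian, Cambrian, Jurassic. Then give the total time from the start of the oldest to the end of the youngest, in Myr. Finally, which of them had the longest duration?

Jurassic, Permian, Devonian, Cambrian, Cryogenian, Statherian; total span 1655 Myr; longest is Statherian

From the excerpt: Permian 298.9–251.902; Statherian 1800–1600; Cryogenian 720–635; Devonian 419.2–358.9; Cambrian 538.8–485.4; Jurassic 201.4–145 (Ma).
Larger Ma is earlier, so the oldest is Statherian and the youngest is Jurassic; youngest to oldest: Jurassic, Permian, Devonian, Cambrian, Cryogenian, Statherian.
Oldest start 1800 minus youngest end 145 gives 1655 Myr overall.
Individual lengths (start − end): Permian 46.998; Cryogenian 85; Devonian 60.3; Jurassic 56.4; Statherian 200; Cambrian 53.4. The largest is Statherian at 200 Myr.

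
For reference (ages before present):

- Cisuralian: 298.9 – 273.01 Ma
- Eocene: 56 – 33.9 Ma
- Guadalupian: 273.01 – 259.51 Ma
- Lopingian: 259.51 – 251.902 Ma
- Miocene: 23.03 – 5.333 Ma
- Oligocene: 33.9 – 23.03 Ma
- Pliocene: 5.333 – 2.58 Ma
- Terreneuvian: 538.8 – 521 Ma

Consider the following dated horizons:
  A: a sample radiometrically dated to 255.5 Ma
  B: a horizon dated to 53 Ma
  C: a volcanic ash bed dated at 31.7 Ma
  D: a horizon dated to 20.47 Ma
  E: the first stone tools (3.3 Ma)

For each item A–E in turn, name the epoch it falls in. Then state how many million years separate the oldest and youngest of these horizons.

Match each age against the start–end ranges in the excerpt: A = 255.5 Ma → Lopingian (259.51–251.902); B = 53 Ma → Eocene (56–33.9); C = 31.7 Ma → Oligocene (33.9–23.03); D = 20.47 Ma → Miocene (23.03–5.333); E = 3.3 Ma → Pliocene (5.333–2.58).
The largest age is 255.5 Ma and the smallest is 3.3 Ma; their difference is 252.2 Myr.

A — Lopingian; B — Eocene; C — Oligocene; D — Miocene; E — Pliocene; span 252.2 million years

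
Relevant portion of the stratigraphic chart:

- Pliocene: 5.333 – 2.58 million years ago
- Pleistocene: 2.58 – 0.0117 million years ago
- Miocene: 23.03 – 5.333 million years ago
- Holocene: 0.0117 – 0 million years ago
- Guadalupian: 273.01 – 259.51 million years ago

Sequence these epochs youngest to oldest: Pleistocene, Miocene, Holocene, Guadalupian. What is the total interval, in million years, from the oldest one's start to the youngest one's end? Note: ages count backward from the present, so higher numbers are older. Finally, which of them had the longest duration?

From the excerpt: Pleistocene 2.58–0.0117; Miocene 23.03–5.333; Holocene 0.0117–0; Guadalupian 273.01–259.51 (Ma).
Larger Ma is earlier, so the oldest is Guadalupian and the youngest is Holocene; youngest to oldest: Holocene, Pleistocene, Miocene, Guadalupian.
Oldest start 273.01 minus youngest end 0 gives 273.01 Myr overall.
Individual lengths (start − end): Miocene 17.697; Holocene 0.0117; Guadalupian 13.5; Pleistocene 2.5683. The largest is Miocene at 17.697 Myr.

Holocene → Pleistocene → Miocene → Guadalupian; total span 273.01 Myr; longest is Miocene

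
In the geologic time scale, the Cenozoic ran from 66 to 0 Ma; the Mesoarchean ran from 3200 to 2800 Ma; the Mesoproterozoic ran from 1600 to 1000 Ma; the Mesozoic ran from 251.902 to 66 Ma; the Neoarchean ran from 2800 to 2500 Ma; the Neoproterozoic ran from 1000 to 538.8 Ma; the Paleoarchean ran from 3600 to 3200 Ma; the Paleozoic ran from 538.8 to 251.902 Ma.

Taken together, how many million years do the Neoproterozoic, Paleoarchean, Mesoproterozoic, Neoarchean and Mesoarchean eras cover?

Each duration: Neoproterozoic = 461.2; Paleoarchean = 400; Mesoproterozoic = 600; Neoarchean = 300; Mesoarchean = 400.
Sum: 461.2 + 400 + 600 + 300 + 400 = 2161.2 Myr.

2161.2 million years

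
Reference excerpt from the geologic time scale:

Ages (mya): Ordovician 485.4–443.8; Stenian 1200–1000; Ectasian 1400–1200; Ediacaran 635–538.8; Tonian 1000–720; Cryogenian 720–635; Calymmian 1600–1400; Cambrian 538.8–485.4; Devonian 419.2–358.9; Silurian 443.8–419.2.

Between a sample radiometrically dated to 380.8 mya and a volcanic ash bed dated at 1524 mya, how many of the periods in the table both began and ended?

8

1524 Ma sits inside the Calymmian (1600–1400) and 380.8 Ma inside the Devonian (419.2–358.9); neither of those is wholly between the two dates.
The listed periods lying completely between them are Ectasian, Stenian, Tonian, Cryogenian, Ediacaran, Cambrian, Ordovician, Silurian — 8 in all.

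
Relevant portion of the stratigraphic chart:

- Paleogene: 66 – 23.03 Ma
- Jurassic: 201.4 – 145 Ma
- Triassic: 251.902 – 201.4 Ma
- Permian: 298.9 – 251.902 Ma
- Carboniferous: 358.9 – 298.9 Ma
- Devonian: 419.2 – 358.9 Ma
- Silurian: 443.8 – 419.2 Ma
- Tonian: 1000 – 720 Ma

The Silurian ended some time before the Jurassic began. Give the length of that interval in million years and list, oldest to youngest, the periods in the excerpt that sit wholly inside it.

The Silurian closes at 419.2 Ma and the Jurassic opens at 201.4 Ma, so the interval is 419.2 − 201.4 = 217.8 Myr.
A period fits inside if it starts at or after 419.2 Ma and ends at or before 201.4 Ma; oldest first that gives Devonian, Carboniferous, Permian, Triassic.

217.8 million years; Devonian, Carboniferous, Permian, Triassic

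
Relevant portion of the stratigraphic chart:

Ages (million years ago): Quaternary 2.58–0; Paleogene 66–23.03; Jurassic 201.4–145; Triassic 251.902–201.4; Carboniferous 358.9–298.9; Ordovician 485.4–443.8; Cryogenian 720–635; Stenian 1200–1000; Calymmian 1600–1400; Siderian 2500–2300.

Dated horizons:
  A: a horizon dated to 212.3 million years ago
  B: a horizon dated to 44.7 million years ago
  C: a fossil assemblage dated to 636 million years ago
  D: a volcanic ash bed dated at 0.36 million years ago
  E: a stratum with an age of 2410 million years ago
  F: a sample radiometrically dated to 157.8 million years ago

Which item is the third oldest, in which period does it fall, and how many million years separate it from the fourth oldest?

Larger Ma means older, so oldest first: E 2410 > C 636 > A 212.3 > F 157.8 > B 44.7 > D 0.36.
Counting 3 along gives A (212.3 Ma); the excerpt puts that inside the Triassic, 251.902–201.4 Ma.
Next in line is F (157.8 Ma), and 212.3 − 157.8 = 54.5 Myr.

A, in the Triassic; 54.5 million years to F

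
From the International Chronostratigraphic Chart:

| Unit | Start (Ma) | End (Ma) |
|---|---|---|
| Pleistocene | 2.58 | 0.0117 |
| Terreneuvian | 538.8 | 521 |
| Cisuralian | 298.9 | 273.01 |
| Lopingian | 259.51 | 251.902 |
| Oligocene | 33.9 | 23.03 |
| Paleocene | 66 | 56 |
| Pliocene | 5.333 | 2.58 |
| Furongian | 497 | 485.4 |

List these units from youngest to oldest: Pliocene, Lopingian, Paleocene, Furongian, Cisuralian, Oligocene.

The oldest of these is Furongian (starts 497 Ma) and the youngest is Pliocene (ends 2.58 Ma).
In between, by decreasing start age: Cisuralian (298.9), Lopingian (259.51), Paleocene (66), Oligocene (33.9).
Listing youngest first means reversing that sequence.

Pliocene, Oligocene, Paleocene, Lopingian, Cisuralian, Furongian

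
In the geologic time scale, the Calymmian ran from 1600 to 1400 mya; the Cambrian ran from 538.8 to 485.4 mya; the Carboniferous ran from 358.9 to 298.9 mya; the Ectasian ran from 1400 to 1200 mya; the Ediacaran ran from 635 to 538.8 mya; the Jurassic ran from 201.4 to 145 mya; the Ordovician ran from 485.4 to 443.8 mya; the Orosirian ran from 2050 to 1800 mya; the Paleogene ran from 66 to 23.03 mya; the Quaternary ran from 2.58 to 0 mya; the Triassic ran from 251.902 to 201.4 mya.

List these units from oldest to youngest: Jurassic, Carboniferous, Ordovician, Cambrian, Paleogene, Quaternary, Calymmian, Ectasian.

Read off each span (Ma): Jurassic 201.4–145; Carboniferous 358.9–298.9; Ordovician 485.4–443.8; Cambrian 538.8–485.4; Paleogene 66–23.03; Quaternary 2.58–0; Calymmian 1600–1400; Ectasian 1400–1200.
Larger Ma is older, so oldest→youngest is Calymmian, Ectasian, Cambrian, Ordovician, Carboniferous, Jurassic, Paleogene, Quaternary.

Calymmian, then Ectasian, then Cambrian, then Ordovician, then Carboniferous, then Jurassic, then Paleogene, then Quaternary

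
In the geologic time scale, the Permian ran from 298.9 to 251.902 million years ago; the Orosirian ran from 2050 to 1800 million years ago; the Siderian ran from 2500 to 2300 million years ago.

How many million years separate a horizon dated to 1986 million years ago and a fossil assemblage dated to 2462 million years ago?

476 million years

2462 − 1986 = 476 million years.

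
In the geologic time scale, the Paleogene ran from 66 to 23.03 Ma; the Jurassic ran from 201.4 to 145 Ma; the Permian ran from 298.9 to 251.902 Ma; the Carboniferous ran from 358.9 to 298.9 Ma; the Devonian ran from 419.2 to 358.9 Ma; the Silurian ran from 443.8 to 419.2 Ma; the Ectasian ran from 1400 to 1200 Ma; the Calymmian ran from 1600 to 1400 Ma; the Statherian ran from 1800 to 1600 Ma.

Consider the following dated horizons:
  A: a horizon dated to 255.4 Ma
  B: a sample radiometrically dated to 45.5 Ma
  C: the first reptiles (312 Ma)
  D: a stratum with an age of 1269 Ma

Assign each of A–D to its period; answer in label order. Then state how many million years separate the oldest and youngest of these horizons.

A: 255.4 Ma lies in 298.9–251.902 Ma, so Permian.
B: 45.5 Ma lies in 66–23.03 Ma, so Paleogene.
C: 312 Ma lies in 358.9–298.9 Ma, so Carboniferous.
D: 1269 Ma lies in 1400–1200 Ma, so Ectasian.
Oldest = 1269 Ma, youngest = 45.5 Ma → span 1223.5 Myr.

A — Permian; B — Paleogene; C — Carboniferous; D — Ectasian; span 1223.5 million years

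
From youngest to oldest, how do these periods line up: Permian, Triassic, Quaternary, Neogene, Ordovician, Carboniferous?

Quaternary → Neogene → Triassic → Permian → Carboniferous → Ordovician

Group by era (each group listed oldest first) — Paleozoic: Ordovician, Carboniferous, Permian; Mesozoic: Triassic; Cenozoic: Neogene, Quaternary. The eras run Paleozoic → Mesozoic → Cenozoic. Concatenating the groups in that era order and then reversing gives youngest to oldest.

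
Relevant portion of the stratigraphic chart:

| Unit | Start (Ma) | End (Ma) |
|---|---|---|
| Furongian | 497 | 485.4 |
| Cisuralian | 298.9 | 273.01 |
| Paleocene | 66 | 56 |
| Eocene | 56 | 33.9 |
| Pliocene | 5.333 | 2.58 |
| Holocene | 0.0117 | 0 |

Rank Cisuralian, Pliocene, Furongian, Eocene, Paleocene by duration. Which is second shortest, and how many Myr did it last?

Paleocene, 10 million years

Start − end for each: Cisuralian 298.9 − 273.01 = 25.89; Pliocene 5.333 − 2.58 = 2.753; Furongian 497 − 485.4 = 11.6; Eocene 56 − 33.9 = 22.1; Paleocene 66 − 56 = 10.
Ranking these from shortest: Pliocene < Paleocene < Furongian < Eocene < Cisuralian.
Position 2 in that ranking is Paleocene, which lasted 10 Myr.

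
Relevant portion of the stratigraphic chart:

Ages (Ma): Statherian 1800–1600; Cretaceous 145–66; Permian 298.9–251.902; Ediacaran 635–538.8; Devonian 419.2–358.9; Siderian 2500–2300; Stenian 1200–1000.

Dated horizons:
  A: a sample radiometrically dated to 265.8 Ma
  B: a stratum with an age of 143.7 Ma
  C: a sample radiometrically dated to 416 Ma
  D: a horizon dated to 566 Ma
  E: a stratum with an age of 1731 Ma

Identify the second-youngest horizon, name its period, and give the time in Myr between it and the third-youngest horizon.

Smaller Ma means younger, so youngest first: B 143.7 < A 265.8 < C 416 < D 566 < E 1731.
Counting 2 along gives A (265.8 Ma); the excerpt puts that inside the Permian, 298.9–251.902 Ma.
Next in line is C (416 Ma), and 416 − 265.8 = 150.2 Myr.

A, in the Permian; 150.2 million years to C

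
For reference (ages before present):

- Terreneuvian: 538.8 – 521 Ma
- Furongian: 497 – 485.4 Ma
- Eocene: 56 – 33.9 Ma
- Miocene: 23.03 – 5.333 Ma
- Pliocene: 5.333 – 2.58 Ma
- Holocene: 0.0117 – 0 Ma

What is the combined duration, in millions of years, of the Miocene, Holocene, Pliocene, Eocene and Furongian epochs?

54.1617 million years

Duration is start − end for each: (23.03 − 5.333) + (0.0117 − 0) + (5.333 − 2.58) + (56 − 33.9) + (497 − 485.4).
That is 17.697 + 0.0117 + 2.753 + 22.1 + 11.6, which totals 54.1617 million years.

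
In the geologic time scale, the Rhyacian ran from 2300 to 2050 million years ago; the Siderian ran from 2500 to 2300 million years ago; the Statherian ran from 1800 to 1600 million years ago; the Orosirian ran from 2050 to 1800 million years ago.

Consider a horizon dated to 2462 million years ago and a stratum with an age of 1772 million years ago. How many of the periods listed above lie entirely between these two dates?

2462 Ma sits inside the Siderian (2500–2300) and 1772 Ma inside the Statherian (1800–1600); neither of those is wholly between the two dates.
The listed periods lying completely between them are Rhyacian, Orosirian — 2 in all.

2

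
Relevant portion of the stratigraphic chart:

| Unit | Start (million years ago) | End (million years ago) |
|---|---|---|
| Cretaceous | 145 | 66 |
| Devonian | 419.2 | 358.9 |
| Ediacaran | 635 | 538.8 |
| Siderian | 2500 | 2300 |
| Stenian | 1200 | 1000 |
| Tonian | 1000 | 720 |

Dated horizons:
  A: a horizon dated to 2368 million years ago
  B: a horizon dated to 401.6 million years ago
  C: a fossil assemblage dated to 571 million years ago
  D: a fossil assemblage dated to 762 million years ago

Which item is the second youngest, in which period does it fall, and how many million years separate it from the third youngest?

Sorted youngest-first by Ma: B (401.6), C (571), D (762), A (2368).
The second youngest is C at 571 Ma, which lies in 635–538.8 Ma: the Ediacaran.
The third youngest is D at 762 Ma; separation = |571 − 762| = 191 Myr.

C, in the Ediacaran; 191 million years to D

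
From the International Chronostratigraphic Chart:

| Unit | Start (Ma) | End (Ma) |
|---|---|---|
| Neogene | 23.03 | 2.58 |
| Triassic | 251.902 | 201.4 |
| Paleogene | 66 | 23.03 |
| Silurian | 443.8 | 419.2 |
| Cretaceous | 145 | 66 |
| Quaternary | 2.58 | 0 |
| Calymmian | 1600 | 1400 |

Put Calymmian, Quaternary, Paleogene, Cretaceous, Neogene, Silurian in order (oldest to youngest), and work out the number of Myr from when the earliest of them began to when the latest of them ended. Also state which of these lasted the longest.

Start ages (Ma): Calymmian 1600, Silurian 443.8, Cretaceous 145, Paleogene 66, Neogene 23.03, Quaternary 2.58.
Ordered oldest to youngest: Calymmian, Silurian, Cretaceous, Paleogene, Neogene, Quaternary.
Span = 1600 − 0 = 1600 Myr.
Durations: Neogene 20.45, Cretaceous 79, Silurian 24.6, Paleogene 42.97, Quaternary 2.58, Calymmian 200 → longest is Calymmian (200 Myr).

Calymmian → Silurian → Cretaceous → Paleogene → Neogene → Quaternary; total span 1600 Myr; longest is Calymmian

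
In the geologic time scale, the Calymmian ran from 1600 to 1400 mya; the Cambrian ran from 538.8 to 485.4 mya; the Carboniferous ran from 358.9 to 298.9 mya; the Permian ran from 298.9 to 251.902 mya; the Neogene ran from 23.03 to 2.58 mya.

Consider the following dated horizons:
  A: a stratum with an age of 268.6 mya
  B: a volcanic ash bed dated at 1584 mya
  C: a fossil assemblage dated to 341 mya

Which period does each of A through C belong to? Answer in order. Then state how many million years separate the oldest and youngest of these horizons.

A — Permian; B — Calymmian; C — Carboniferous; span 1315.4 million years

Match each age against the start–end ranges in the excerpt: A = 268.6 Ma → Permian (298.9–251.902); B = 1584 Ma → Calymmian (1600–1400); C = 341 Ma → Carboniferous (358.9–298.9).
The largest age is 1584 Ma and the smallest is 268.6 Ma; their difference is 1315.4 Myr.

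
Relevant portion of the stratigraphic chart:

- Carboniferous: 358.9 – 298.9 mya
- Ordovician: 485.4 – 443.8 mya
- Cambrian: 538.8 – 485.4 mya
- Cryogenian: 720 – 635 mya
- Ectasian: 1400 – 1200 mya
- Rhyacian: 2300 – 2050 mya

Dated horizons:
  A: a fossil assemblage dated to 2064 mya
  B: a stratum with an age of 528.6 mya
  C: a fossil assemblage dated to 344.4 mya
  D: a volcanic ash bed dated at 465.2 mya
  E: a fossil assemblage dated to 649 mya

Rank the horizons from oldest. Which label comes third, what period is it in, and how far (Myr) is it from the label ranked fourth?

B, in the Cambrian; 63.4 million years to D

Larger Ma means older, so oldest first: A 2064 > E 649 > B 528.6 > D 465.2 > C 344.4.
Counting 3 along gives B (528.6 Ma); the excerpt puts that inside the Cambrian, 538.8–485.4 Ma.
Next in line is D (465.2 Ma), and 528.6 − 465.2 = 63.4 Myr.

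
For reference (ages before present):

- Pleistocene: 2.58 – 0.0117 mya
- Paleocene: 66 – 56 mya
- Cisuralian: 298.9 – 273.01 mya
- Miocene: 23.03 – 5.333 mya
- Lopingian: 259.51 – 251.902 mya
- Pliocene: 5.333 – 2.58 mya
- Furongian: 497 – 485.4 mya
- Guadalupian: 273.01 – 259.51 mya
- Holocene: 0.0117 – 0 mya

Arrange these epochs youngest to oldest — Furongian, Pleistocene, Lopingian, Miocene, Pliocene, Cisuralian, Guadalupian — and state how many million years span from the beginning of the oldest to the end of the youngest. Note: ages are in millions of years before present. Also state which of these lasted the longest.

From the excerpt: Furongian 497–485.4; Pleistocene 2.58–0.0117; Lopingian 259.51–251.902; Miocene 23.03–5.333; Pliocene 5.333–2.58; Cisuralian 298.9–273.01; Guadalupian 273.01–259.51 (Ma).
Larger Ma is earlier, so the oldest is Furongian and the youngest is Pleistocene; youngest to oldest: Pleistocene, Pliocene, Miocene, Lopingian, Guadalupian, Cisuralian, Furongian.
Oldest start 497 minus youngest end 0.0117 gives 496.9883 Myr overall.
Individual lengths (start − end): Cisuralian 25.89; Lopingian 7.608; Guadalupian 13.5; Pliocene 2.753; Miocene 17.697; Furongian 11.6; Pleistocene 2.5683. The largest is Cisuralian at 25.89 Myr.

Pleistocene, Pliocene, Miocene, Lopingian, Guadalupian, Cisuralian, Furongian; total span 496.9883 Myr; longest is Cisuralian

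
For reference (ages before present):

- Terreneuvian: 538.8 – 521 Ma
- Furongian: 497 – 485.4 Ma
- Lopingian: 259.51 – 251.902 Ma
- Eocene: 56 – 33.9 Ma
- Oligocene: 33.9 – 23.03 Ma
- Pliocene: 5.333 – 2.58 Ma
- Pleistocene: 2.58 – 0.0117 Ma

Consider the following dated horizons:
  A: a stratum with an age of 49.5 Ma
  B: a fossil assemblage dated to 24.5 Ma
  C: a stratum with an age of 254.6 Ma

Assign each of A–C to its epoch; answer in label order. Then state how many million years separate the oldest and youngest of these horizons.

A — Eocene; B — Oligocene; C — Lopingian; span 230.1 million years

Match each age against the start–end ranges in the excerpt: A = 49.5 Ma → Eocene (56–33.9); B = 24.5 Ma → Oligocene (33.9–23.03); C = 254.6 Ma → Lopingian (259.51–251.902).
The largest age is 254.6 Ma and the smallest is 24.5 Ma; their difference is 230.1 Myr.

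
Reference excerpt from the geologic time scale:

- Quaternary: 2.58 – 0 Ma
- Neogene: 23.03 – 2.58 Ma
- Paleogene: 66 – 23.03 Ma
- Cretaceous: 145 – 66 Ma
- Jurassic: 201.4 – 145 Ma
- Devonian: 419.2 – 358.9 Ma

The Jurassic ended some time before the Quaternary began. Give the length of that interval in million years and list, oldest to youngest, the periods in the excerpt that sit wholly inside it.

142.42 million years; Cretaceous, Paleogene, Neogene

End of Jurassic = 145 Ma; start of Quaternary = 2.58 Ma.
Gap = 145 − 2.58 = 142.42 Myr.
Periods wholly inside 145–2.58 Ma: Cretaceous (145–66), Paleogene (66–23.03), Neogene (23.03–2.58).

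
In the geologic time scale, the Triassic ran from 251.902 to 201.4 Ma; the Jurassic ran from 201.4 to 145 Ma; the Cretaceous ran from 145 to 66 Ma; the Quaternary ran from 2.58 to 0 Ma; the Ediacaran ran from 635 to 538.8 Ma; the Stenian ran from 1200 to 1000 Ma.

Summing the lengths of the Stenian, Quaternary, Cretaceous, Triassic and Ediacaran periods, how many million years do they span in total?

Each duration: Stenian = 200; Quaternary = 2.58; Cretaceous = 79; Triassic = 50.502; Ediacaran = 96.2.
Sum: 200 + 2.58 + 79 + 50.502 + 96.2 = 428.282 Myr.

428.282 million years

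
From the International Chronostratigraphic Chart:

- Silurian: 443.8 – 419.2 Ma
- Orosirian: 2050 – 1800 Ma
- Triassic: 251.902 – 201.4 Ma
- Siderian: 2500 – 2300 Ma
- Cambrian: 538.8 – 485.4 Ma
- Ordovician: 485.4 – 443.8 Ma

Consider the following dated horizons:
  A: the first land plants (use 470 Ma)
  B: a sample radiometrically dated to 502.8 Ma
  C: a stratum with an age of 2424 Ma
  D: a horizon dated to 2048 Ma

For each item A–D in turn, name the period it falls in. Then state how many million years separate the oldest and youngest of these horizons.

A: 470 Ma lies in 485.4–443.8 Ma, so Ordovician.
B: 502.8 Ma lies in 538.8–485.4 Ma, so Cambrian.
C: 2424 Ma lies in 2500–2300 Ma, so Siderian.
D: 2048 Ma lies in 2050–1800 Ma, so Orosirian.
Oldest = 2424 Ma, youngest = 470 Ma → span 1954 Myr.

A — Ordovician; B — Cambrian; C — Siderian; D — Orosirian; span 1954 million years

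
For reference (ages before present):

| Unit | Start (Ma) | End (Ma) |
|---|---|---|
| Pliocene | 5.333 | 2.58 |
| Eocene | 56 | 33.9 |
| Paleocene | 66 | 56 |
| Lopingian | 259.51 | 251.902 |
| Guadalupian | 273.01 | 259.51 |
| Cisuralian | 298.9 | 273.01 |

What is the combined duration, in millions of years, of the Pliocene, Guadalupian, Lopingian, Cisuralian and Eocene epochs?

Duration is start − end for each: (5.333 − 2.58) + (273.01 − 259.51) + (259.51 − 251.902) + (298.9 − 273.01) + (56 − 33.9).
That is 2.753 + 13.5 + 7.608 + 25.89 + 22.1, which totals 71.851 million years.

71.851 million years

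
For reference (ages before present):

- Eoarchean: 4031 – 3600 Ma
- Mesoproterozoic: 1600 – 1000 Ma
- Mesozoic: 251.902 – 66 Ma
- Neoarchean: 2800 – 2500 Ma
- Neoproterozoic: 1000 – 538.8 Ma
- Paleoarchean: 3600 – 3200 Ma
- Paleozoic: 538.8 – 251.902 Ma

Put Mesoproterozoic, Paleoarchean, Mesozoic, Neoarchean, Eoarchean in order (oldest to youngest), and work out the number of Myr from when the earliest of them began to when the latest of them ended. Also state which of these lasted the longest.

From the excerpt: Mesoproterozoic 1600–1000; Paleoarchean 3600–3200; Mesozoic 251.902–66; Neoarchean 2800–2500; Eoarchean 4031–3600 (Ma).
Larger Ma is earlier, so the oldest is Eoarchean and the youngest is Mesozoic; oldest to youngest: Eoarchean, Paleoarchean, Neoarchean, Mesoproterozoic, Mesozoic.
Oldest start 4031 minus youngest end 66 gives 3965 Myr overall.
Individual lengths (start − end): Mesoproterozoic 600; Neoarchean 300; Eoarchean 431; Paleoarchean 400; Mesozoic 185.902. The largest is Mesoproterozoic at 600 Myr.

Eoarchean → Paleoarchean → Neoarchean → Mesoproterozoic → Mesozoic; total span 3965 Myr; longest is Mesoproterozoic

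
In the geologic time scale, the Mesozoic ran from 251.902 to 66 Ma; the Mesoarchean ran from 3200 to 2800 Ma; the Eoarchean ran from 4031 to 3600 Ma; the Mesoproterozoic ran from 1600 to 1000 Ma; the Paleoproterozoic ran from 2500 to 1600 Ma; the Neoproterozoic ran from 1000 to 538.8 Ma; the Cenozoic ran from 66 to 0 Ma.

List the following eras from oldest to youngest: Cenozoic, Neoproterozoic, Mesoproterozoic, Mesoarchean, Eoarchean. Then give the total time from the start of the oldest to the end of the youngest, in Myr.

Eoarchean, Mesoarchean, Mesoproterozoic, Neoproterozoic, Cenozoic; total span 4031 Myr

From the excerpt: Cenozoic 66–0; Neoproterozoic 1000–538.8; Mesoproterozoic 1600–1000; Mesoarchean 3200–2800; Eoarchean 4031–3600 (Ma).
Larger Ma is earlier, so the oldest is Eoarchean and the youngest is Cenozoic; oldest to youngest: Eoarchean, Mesoarchean, Mesoproterozoic, Neoproterozoic, Cenozoic.
Oldest start 4031 minus youngest end 0 gives 4031 Myr overall.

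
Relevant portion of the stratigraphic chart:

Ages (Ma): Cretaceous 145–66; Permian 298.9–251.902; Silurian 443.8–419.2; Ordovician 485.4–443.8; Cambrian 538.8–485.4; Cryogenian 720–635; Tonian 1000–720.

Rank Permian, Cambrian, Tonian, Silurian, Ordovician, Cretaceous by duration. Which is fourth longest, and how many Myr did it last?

Permian, 46.998 million years

Start − end for each: Permian 298.9 − 251.902 = 46.998; Cambrian 538.8 − 485.4 = 53.4; Tonian 1000 − 720 = 280; Silurian 443.8 − 419.2 = 24.6; Ordovician 485.4 − 443.8 = 41.6; Cretaceous 145 − 66 = 79.
Ranking these from longest: Tonian > Cretaceous > Cambrian > Permian > Ordovician > Silurian.
Position 4 in that ranking is Permian, which lasted 46.998 Myr.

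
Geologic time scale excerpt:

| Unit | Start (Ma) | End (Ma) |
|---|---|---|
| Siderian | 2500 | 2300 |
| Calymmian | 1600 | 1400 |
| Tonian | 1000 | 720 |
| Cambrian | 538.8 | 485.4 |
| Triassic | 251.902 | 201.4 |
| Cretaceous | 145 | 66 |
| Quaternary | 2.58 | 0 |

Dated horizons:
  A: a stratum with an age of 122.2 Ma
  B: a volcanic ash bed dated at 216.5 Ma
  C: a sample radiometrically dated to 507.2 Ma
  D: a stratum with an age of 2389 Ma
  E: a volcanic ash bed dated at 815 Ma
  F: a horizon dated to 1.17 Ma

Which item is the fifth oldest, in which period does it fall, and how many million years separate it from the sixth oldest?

Sorted oldest-first by Ma: D (2389), E (815), C (507.2), B (216.5), A (122.2), F (1.17).
The fifth oldest is A at 122.2 Ma, which lies in 145–66 Ma: the Cretaceous.
The sixth oldest is F at 1.17 Ma; separation = |122.2 − 1.17| = 121.03 Myr.

A, in the Cretaceous; 121.03 million years to F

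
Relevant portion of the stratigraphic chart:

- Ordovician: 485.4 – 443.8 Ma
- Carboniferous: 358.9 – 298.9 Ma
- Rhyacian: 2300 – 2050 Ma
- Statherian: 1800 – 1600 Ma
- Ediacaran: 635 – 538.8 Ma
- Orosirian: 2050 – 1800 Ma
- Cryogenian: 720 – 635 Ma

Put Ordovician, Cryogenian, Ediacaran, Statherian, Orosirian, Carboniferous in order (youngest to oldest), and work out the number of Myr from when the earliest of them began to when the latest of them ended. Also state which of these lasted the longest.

Carboniferous → Ordovician → Ediacaran → Cryogenian → Statherian → Orosirian; total span 1751.1 Myr; longest is Orosirian

From the excerpt: Ordovician 485.4–443.8; Cryogenian 720–635; Ediacaran 635–538.8; Statherian 1800–1600; Orosirian 2050–1800; Carboniferous 358.9–298.9 (Ma).
Larger Ma is earlier, so the oldest is Orosirian and the youngest is Carboniferous; youngest to oldest: Carboniferous, Ordovician, Ediacaran, Cryogenian, Statherian, Orosirian.
Oldest start 2050 minus youngest end 298.9 gives 1751.1 Myr overall.
Individual lengths (start − end): Statherian 200; Ediacaran 96.2; Cryogenian 85; Ordovician 41.6; Orosirian 250; Carboniferous 60. The largest is Orosirian at 250 Myr.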